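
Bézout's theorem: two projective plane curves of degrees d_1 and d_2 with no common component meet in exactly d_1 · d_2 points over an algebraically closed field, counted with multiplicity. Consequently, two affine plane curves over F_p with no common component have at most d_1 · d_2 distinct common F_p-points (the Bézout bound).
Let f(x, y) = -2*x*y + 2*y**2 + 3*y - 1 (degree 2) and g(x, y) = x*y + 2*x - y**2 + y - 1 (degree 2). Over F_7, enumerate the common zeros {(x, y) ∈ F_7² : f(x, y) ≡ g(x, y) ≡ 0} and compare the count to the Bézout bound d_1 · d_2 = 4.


Common zeros: {(1, 4), (5, 5)}; count = 2; Bézout bound = 4.

deg(f) = 2, deg(g) = 2, so Bézout bound = 4.
Scan x ∈ F_7. For each x, list the y ∈ F_7 with f(x, y) ≡ 0 and those with g(x, y) ≡ 0 (mod 7); the common zeros in that column are the intersection.
  x = 0: f ≡ 0 at y ∈ ∅; g ≡ 0 at y ∈ {3, 5}; common: ∅.
  x = 1: f ≡ 0 at y ∈ {4, 6}; g ≡ 0 at y ∈ {4, 5}; common: {4}.
  x = 2: f ≡ 0 at y ∈ {1, 3}; g ≡ 0 at y ∈ {5}; common: ∅.
  x = 3: f ≡ 0 at y ∈ ∅; g ≡ 0 at y ∈ {5, 6}; common: ∅.
  x = 4: f ≡ 0 at y ∈ ∅; g ≡ 0 at y ∈ {0, 5}; common: ∅.
  x = 5: f ≡ 0 at y ∈ {2, 5}; g ≡ 0 at y ∈ {1, 5}; common: {5}.
  x = 6: f ≡ 0 at y ∈ ∅; g ≡ 0 at y ∈ {2, 5}; common: ∅.
Collecting: common zeros = {(1, 4), (5, 5)}, so the count is 2.
Comparison with the Bézout bound: 2 ≤ 4 = deg(f)·deg(g), as expected for curves with no common component (the affine F_7-count falls short of the bound because intersections may lie at infinity, over extension fields, or carry multiplicity).


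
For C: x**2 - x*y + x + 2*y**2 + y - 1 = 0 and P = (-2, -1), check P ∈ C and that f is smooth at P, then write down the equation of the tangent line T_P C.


Tangent line at P: -2*x - y - 5 = 0.

Step 1: f(-2, -1) = 0, so P lies on C.
Step 2: partial derivatives
  f_x(x, y) = 2*x - y + 1, f_y(x, y) = -x + 4*y + 1.
  f_x(P) = -2, f_y(P) = -1 (gradient nonzero, so P is smooth).
Step 3: tangent line at P: -2·(x − -2) + -1·(y − -1) = 0.
Expanding: -2*x - y - 5 = 0.


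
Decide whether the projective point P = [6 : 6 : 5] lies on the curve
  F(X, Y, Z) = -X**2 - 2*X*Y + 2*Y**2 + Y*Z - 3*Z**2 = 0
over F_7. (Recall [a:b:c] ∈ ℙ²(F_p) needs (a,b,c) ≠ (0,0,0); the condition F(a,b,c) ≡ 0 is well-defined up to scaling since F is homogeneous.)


F(6,6,5) ≡ 3 (mod 7); P is NOT on the curve.

Evaluate F(6, 6, 5) term-by-term (mod 7).
  -X**2 ↦ -1·36·1·1 = -36
  -2*X*Y ↦ -2·6·6·1 = -72
  2*Y**2 ↦ 2·1·36·1 = 72
  Y*Z ↦ 1·1·6·5 = 30
  -3*Z**2 ↦ -3·1·1·25 = -75
Sum: F(6, 6, 5) = (-36) + (-72) + (72) + (30) + (-75) = -81.
Reducing mod 7: -81 ≡ 3 (mod 7).
Since F(a, b, c) ≡ 3 ≠ 0 (mod 7), P does NOT lie on the curve.


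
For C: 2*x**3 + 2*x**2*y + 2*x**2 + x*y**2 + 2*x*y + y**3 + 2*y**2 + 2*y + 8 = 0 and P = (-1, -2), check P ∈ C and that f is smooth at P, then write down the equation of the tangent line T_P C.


Tangent line at P: 10*x + 10*y + 30 = 0.

Step 1: f(-1, -2) = 0, so P lies on C.
Step 2: partial derivatives
  f_x(x, y) = 6*x**2 + 4*x*y + 4*x + y**2 + 2*y, f_y(x, y) = 2*x**2 + 2*x*y + 2*x + 3*y**2 + 4*y + 2.
  f_x(P) = 10, f_y(P) = 10 (gradient nonzero, so P is smooth).
Step 3: tangent line at P: 10·(x − -1) + 10·(y − -2) = 0.
Expanding: 10*x + 10*y + 30 = 0.


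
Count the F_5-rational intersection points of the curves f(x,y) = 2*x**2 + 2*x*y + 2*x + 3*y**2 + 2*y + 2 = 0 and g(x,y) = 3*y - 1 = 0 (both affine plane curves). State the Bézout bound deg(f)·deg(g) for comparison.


Common zeros: ∅; count = 0; Bézout bound = 2.

deg(f) = 2, deg(g) = 1, so Bézout bound = 2.
Scan x ∈ F_5. For each x, list the y ∈ F_5 with f(x, y) ≡ 0 and those with g(x, y) ≡ 0 (mod 5); the common zeros in that column are the intersection.
  x = 0: f ≡ 0 at y ∈ {3}; g ≡ 0 at y ∈ {2}; common: ∅.
  x = 1: f ≡ 0 at y ∈ {3, 4}; g ≡ 0 at y ∈ {2}; common: ∅.
  x = 2: f ≡ 0 at y ∈ ∅; g ≡ 0 at y ∈ {2}; common: ∅.
  x = 3: f ≡ 0 at y ∈ ∅; g ≡ 0 at y ∈ {2}; common: ∅.
  x = 4: f ≡ 0 at y ∈ {1, 4}; g ≡ 0 at y ∈ {2}; common: ∅.
Collecting: common zeros = ∅, so the count is 0.
Comparison with the Bézout bound: 0 ≤ 2 = deg(f)·deg(g), as expected for curves with no common component (the affine F_5-count falls short of the bound because intersections may lie at infinity, over extension fields, or carry multiplicity).


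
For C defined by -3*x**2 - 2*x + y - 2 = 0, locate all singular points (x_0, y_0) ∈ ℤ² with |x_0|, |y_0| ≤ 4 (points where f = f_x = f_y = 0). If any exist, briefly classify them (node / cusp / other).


No singular points in the scanned grid; C is smooth there.

Compute partial derivatives:
  f_x = -6*x - 2.
  f_y = 1.
f_y = 1 is a nonzero constant, so f_y never vanishes: no point (x, y) can satisfy f = f_x = f_y = 0. In particular no (x, y) ∈ {−4, ..., 4}² is singular; the curve is smooth.


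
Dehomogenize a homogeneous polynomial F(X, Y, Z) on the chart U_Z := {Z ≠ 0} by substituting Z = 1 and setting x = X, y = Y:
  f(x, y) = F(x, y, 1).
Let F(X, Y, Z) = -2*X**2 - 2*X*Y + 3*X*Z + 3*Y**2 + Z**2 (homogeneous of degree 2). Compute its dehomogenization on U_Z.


f(x, y) = -2*x**2 - 2*x*y + 3*x + 3*y**2 + 1

On U_Z we set Z = 1. Each monomial c·X^i·Y^j·Z^k in F becomes c·x^i·y^j·1^k = c·x^i·y^j.
Substituting Z = 1: F(X, Y, 1) = -2*x**2 - 2*x*y + 3*x + 3*y**2 + 1.
Note: deg(f) ≤ deg(F) = 2; strict inequality happens when F is divisible by Z (lost terms).


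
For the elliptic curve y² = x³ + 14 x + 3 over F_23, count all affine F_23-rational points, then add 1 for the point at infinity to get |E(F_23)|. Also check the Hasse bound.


Affine points = {(0, 7), (0, 16), (1, 8), (1, 15), (2, 4), (2, 19), (3, 7), (3, 16), (4, 10), (4, 13), (6, 2), (6, 21), (8, 11), (8, 12), (10, 4), (10, 19), (11, 4), (11, 19), (12, 6), (12, 17), (13, 6), (13, 17), (15, 0), (17, 5), (17, 18), (20, 7), (20, 16), (21, 6), (21, 17)}; affine count = 29; |E(F_23)| = 30.

Discriminant check: Δ ∝ 4a³ + 27b² = 4·14³ + 27·3² = 4·2744 + 27·9 ≡ 18 (mod 23). Nonzero ⇒ E is nonsingular.
For each x ∈ F_23, compute rhs = x³ + 14·x + 3 mod 23, then count y ∈ F_23 with y² ≡ rhs.
  x = 0: rhs = 3, matching y values: 7, 16 (2 points).
  x = 1: rhs = 18, matching y values: 8, 15 (2 points).
  x = 2: rhs = 16, matching y values: 4, 19 (2 points).
  x = 3: rhs = 3, matching y values: 7, 16 (2 points).
  x = 4: rhs = 8, matching y values: 10, 13 (2 points).
  x = 5: rhs = 14, matching y values: none (0 points).
  x = 6: rhs = 4, matching y values: 2, 21 (2 points).
  x = 7: rhs = 7, matching y values: none (0 points).
  x = 8: rhs = 6, matching y values: 11, 12 (2 points).
  x = 9: rhs = 7, matching y values: none (0 points).
  x = 10: rhs = 16, matching y values: 4, 19 (2 points).
  x = 11: rhs = 16, matching y values: 4, 19 (2 points).
  x = 12: rhs = 13, matching y values: 6, 17 (2 points).
  x = 13: rhs = 13, matching y values: 6, 17 (2 points).
  x = 14: rhs = 22, matching y values: none (0 points).
  x = 15: rhs = 0, matching y values: 0 (1 points).
  x = 16: rhs = 22, matching y values: none (0 points).
  x = 17: rhs = 2, matching y values: 5, 18 (2 points).
  x = 18: rhs = 15, matching y values: none (0 points).
  x = 19: rhs = 21, matching y values: none (0 points).
  x = 20: rhs = 3, matching y values: 7, 16 (2 points).
  x = 21: rhs = 13, matching y values: 6, 17 (2 points).
  x = 22: rhs = 11, matching y values: none (0 points).
Total affine count: 29.
Full point count |E(F_23)| = 29 + 1 = 30.
Hasse bound: |30 − (23+1)| = |6| = 6 ≤ 2√23 ≈ 9.5917 ✓.


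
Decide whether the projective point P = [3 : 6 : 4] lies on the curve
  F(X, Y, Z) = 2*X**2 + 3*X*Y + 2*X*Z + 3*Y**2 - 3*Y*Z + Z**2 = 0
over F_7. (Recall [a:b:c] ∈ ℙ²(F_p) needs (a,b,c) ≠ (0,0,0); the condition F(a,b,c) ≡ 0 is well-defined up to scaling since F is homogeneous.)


F(3,6,4) ≡ 1 (mod 7); P is NOT on the curve.

Evaluate F(3, 6, 4) term-by-term (mod 7).
  2*X**2 ↦ 2·9·1·1 = 18
  3*X*Y ↦ 3·3·6·1 = 54
  2*X*Z ↦ 2·3·1·4 = 24
  3*Y**2 ↦ 3·1·36·1 = 108
  -3*Y*Z ↦ -3·1·6·4 = -72
  Z**2 ↦ 1·1·1·16 = 16
Sum: F(3, 6, 4) = (18) + (54) + (24) + (108) + (-72) + (16) = 148.
Reducing mod 7: 148 ≡ 1 (mod 7).
Since F(a, b, c) ≡ 1 ≠ 0 (mod 7), P does NOT lie on the curve.


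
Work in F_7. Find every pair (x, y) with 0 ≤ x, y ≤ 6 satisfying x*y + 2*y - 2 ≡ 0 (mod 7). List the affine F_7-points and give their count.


Affine F_7-points: {(0, 1), (1, 3), (2, 4), (3, 6), (4, 5), (6, 2)}; count = 6.

For each of the 49 pairs (x, y) ∈ F_7², evaluate f(x, y) mod 7. Record the zeros.
  x = 0: [0↦5, 1↦0, 2↦2, 3↦4, 4↦6, 5↦1, 6↦3]  zeros at y ∈ {1}
  x = 1: [0↦5, 1↦1, 2↦4, 3↦0, 4↦3, 5↦6, 6↦2]  zeros at y ∈ {3}
  x = 2: [0↦5, 1↦2, 2↦6, 3↦3, 4↦0, 5↦4, 6↦1]  zeros at y ∈ {4}
  x = 3: [0↦5, 1↦3, 2↦1, 3↦6, 4↦4, 5↦2, 6↦0]  zeros at y ∈ {6}
  x = 4: [0↦5, 1↦4, 2↦3, 3↦2, 4↦1, 5↦0, 6↦6]  zeros at y ∈ {5}
  x = 5: [0↦5, 1↦5, 2↦5, 3↦5, 4↦5, 5↦5, 6↦5]  zeros at y ∈ ∅
  x = 6: [0↦5, 1↦6, 2↦0, 3↦1, 4↦2, 5↦3, 6↦4]  zeros at y ∈ {2}
Collecting zeros: affine points = {(0, 1), (1, 3), (2, 4), (3, 6), (4, 5), (6, 2)}.
Total count |C(F_7)_aff| = 6.


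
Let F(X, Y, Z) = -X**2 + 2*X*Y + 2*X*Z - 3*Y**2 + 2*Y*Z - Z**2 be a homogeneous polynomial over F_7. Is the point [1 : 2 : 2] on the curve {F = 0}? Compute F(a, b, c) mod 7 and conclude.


F(1,2,2) ≡ 6 (mod 7); P is NOT on the curve.

Evaluate F(1, 2, 2) term-by-term (mod 7).
  -X**2 ↦ -1·1·1·1 = -1
  2*X*Y ↦ 2·1·2·1 = 4
  2*X*Z ↦ 2·1·1·2 = 4
  -3*Y**2 ↦ -3·1·4·1 = -12
  2*Y*Z ↦ 2·1·2·2 = 8
  -Z**2 ↦ -1·1·1·4 = -4
Sum: F(1, 2, 2) = (-1) + (4) + (4) + (-12) + (8) + (-4) = -1.
Reducing mod 7: -1 ≡ 6 (mod 7).
Since F(a, b, c) ≡ 6 ≠ 0 (mod 7), P does NOT lie on the curve.


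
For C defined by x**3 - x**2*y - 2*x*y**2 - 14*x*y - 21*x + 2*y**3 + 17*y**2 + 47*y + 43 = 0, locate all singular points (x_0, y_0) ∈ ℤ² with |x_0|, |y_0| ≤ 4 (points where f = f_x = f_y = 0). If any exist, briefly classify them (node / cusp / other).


Singular points: {(-1, -3)}; classification: cusp.

Compute partial derivatives:
  f_x = 3*x**2 - 2*x*y - 2*y**2 - 14*y - 21.
  f_y = -x**2 - 4*x*y - 14*x + 6*y**2 + 34*y + 47.
Scan x_0 ∈ {−4, ..., 4}. For each x_0, f_y(x_0, y) is a polynomial in y; find its integer roots y ∈ {−4, ..., 4}, then test f_x and f at those candidates.
  x = -4: f_y(-4, y) = 6*y**2 + 50*y + 87; no integer root y with |y| ≤ 4.
  x = -3: f_y(-3, y) = 6*y**2 + 46*y + 80; no integer root y with |y| ≤ 4.
  x = -2: f_y(-2, y) = 6*y**2 + 42*y + 71; no integer root y with |y| ≤ 4.
  x = -1: f_y(-1, y) = 6*y**2 + 38*y + 60; vanishes at y ∈ {-3}. (-1, -3): f_x = 0, f = 0 — SINGULAR.
  x = 0: f_y(0, y) = 6*y**2 + 34*y + 47; no integer root y with |y| ≤ 4.
  x = 1: f_y(1, y) = 6*y**2 + 30*y + 32; no integer root y with |y| ≤ 4.
  x = 2: f_y(2, y) = 6*y**2 + 26*y + 15; no integer root y with |y| ≤ 4.
  x = 3: f_y(3, y) = 6*y**2 + 22*y - 4; no integer root y with |y| ≤ 4.
  x = 4: f_y(4, y) = 6*y**2 + 18*y - 25; no integer root y with |y| ≤ 4.
Only singular point on the grid: (-1, -3).
Classify: substitute x = -1 + u, y = -3 + v and expand: f = u**3 - u**2*v - 2*u*v**2 + 2*v**3 + v**2.
No constant or linear terms (consistent with a singular point). Quadratic part: v**2. Cubic part: u**3 - u**2*v - 2*u*v**2 + 2*v**3.
The quadratic part v**2 is a perfect square, so there is a single (double) tangent line v = 0, i.e. y = -3. Restricting the cubic part to that line (v = 0) leaves u**3 ≠ 0, so f is not divisible by v and the branch is v² ≈ -u**3 to lowest order — this is a cusp.
Classification: cusp.


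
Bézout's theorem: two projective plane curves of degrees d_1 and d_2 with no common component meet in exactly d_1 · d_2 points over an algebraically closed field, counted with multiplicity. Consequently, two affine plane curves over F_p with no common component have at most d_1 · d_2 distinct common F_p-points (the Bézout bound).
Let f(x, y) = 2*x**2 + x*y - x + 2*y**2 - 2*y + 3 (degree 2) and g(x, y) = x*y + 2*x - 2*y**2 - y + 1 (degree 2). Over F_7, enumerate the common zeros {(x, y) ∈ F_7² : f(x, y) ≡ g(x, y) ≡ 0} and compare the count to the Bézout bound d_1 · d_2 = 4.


Common zeros: {(0, 6), (3, 1)}; count = 2; Bézout bound = 4.

deg(f) = 2, deg(g) = 2, so Bézout bound = 4.
Scan x ∈ F_7. For each x, list the y ∈ F_7 with f(x, y) ≡ 0 and those with g(x, y) ≡ 0 (mod 7); the common zeros in that column are the intersection.
  x = 0: f ≡ 0 at y ∈ {2, 6}; g ≡ 0 at y ∈ {4, 6}; common: {6}.
  x = 1: f ≡ 0 at y ∈ {5, 6}; g ≡ 0 at y ∈ ∅; common: ∅.
  x = 2: f ≡ 0 at y ∈ ∅; g ≡ 0 at y ∈ ∅; common: ∅.
  x = 3: f ≡ 0 at y ∈ {1, 2}; g ≡ 0 at y ∈ {0, 1}; common: {1}.
  x = 4: f ≡ 0 at y ∈ {1, 5}; g ≡ 0 at y ∈ {2, 3}; common: ∅.
  x = 5: f ≡ 0 at y ∈ ∅; g ≡ 0 at y ∈ ∅; common: ∅.
  x = 6: f ≡ 0 at y ∈ ∅; g ≡ 0 at y ∈ ∅; common: ∅.
Collecting: common zeros = {(0, 6), (3, 1)}, so the count is 2.
Comparison with the Bézout bound: 2 ≤ 4 = deg(f)·deg(g), as expected for curves with no common component (the affine F_7-count falls short of the bound because intersections may lie at infinity, over extension fields, or carry multiplicity).


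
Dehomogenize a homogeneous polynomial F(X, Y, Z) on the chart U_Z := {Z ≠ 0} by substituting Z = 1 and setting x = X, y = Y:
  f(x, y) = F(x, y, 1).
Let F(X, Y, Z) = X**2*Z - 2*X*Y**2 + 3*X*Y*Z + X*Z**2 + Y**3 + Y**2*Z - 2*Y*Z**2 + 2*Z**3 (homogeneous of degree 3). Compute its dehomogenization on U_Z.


f(x, y) = x**2 - 2*x*y**2 + 3*x*y + x + y**3 + y**2 - 2*y + 2

On U_Z we set Z = 1. Each monomial c·X^i·Y^j·Z^k in F becomes c·x^i·y^j·1^k = c·x^i·y^j.
Substituting Z = 1: F(X, Y, 1) = x**2 - 2*x*y**2 + 3*x*y + x + y**3 + y**2 - 2*y + 2.
Note: deg(f) ≤ deg(F) = 3; strict inequality happens when F is divisible by Z (lost terms).


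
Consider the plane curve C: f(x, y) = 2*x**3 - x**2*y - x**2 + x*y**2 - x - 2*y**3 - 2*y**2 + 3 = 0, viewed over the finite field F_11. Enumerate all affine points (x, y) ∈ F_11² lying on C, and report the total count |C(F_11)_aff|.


Affine F_11-points: {(0, 5), (0, 7), (0, 9), (2, 2), (4, 8), (5, 3), (5, 5), (5, 10), (7, 2), (9, 2), (9, 5)}; count = 11.

For each of the 121 pairs (x, y) ∈ F_11², evaluate f(x, y) mod 11. Record the zeros.
  x = 0: [0↦3, 1↦10, 2↦1, 3↦8, 4↦8, 5↦0, 6↦5, 7↦0, 8↦6, 9↦0, 10↦3]  zeros at y ∈ {5, 7, 9}
  x = 1: [0↦3, 1↦10, 2↦3, 3↦3, 4↦9, 5↦9, 6↦2, 7↦9, 8↦7, 9↦6, 10↦5]  zeros at y ∈ ∅
  x = 2: [0↦2, 1↦7, 2↦0, 3↦2, 4↦1, 5↦7, 6↦8, 7↦3, 8↦2, 9↦4, 10↦8]  zeros at y ∈ {2}
  x = 3: [0↦1, 1↦2, 2↦4, 3↦6, 4↦7, 5↦6, 6↦2, 7↦5, 8↦3, 9↦6, 10↦2]  zeros at y ∈ ∅
  x = 4: [0↦1, 1↦7, 2↦5, 3↦5, 4↦6, 5↦7, 6↦7, 7↦5, 8↦0, 9↦2, 10↦10]  zeros at y ∈ {8}
  x = 5: [0↦3, 1↦1, 2↦4, 3↦0, 4↦10, 5↦0, 6↦2, 7↦4, 8↦5, 9↦4, 10↦0]  zeros at y ∈ {3, 5, 10}
  x = 6: [0↦8, 1↦7, 2↦2, 3↦3, 4↦9, 5↦8, 6↦10, 7↦3, 8↦8, 9↦2, 10↦6]  zeros at y ∈ ∅
  x = 7: [0↦6, 1↦4, 2↦0, 3↦4, 4↦4, 5↦10, 6↦10, 7↦3, 8↦10, 9↦8, 10↦7]  zeros at y ∈ {2}
  x = 8: [0↦9, 1↦4, 2↦10, 3↦4, 4↦7, 5↦7, 6↦3, 7↦5, 8↦1, 9↦1, 10↦4]  zeros at y ∈ ∅
  x = 9: [0↦7, 1↦8, 2↦0, 3↦4, 4↦8, 5↦0, 6↦1, 7↦10, 8↦4, 9↦4, 10↦9]  zeros at y ∈ {2, 5}
  x = 10: [0↦1, 1↦6, 2↦4, 3↦5, 4↦8, 5↦1, 6↦5, 7↦8, 8↦9, 9↦7, 10↦1]  zeros at y ∈ ∅
Collecting zeros: affine points = {(0, 5), (0, 7), (0, 9), (2, 2), (4, 8), (5, 3), (5, 5), (5, 10), (7, 2), (9, 2), (9, 5)}.
Total count |C(F_11)_aff| = 11.


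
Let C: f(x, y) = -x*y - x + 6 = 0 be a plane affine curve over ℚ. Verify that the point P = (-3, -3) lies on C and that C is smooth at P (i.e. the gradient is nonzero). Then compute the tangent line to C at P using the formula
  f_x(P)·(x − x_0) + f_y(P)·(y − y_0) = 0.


Tangent line at P: 2*x + 3*y + 15 = 0.

Step 1: f(-3, -3) = 0, so P lies on C.
Step 2: partial derivatives
  f_x(x, y) = -y - 1, f_y(x, y) = -x.
  f_x(P) = 2, f_y(P) = 3 (gradient nonzero, so P is smooth).
Step 3: tangent line at P: 2·(x − -3) + 3·(y − -3) = 0.
Expanding: 2*x + 3*y + 15 = 0.


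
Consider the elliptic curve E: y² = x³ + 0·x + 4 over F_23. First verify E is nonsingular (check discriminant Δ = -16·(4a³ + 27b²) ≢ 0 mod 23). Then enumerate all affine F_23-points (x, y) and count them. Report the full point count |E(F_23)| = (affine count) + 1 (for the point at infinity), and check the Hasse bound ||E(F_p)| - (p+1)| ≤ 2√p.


Affine points = {(0, 2), (0, 21), (2, 9), (2, 14), (3, 10), (3, 13), (6, 6), (6, 17), (7, 5), (7, 18), (11, 1), (11, 22), (13, 4), (13, 19), (16, 11), (16, 12), (17, 8), (17, 15), (19, 3), (19, 20), (20, 0), (22, 7), (22, 16)}; affine count = 23; |E(F_23)| = 24.

Discriminant check: Δ ∝ 4a³ + 27b² = 4·0³ + 27·4² = 4·0 + 27·16 ≡ 18 (mod 23). Nonzero ⇒ E is nonsingular.
For each x ∈ F_23, compute rhs = x³ + 0·x + 4 mod 23, then count y ∈ F_23 with y² ≡ rhs.
  x = 0: rhs = 4, matching y values: 2, 21 (2 points).
  x = 1: rhs = 5, matching y values: none (0 points).
  x = 2: rhs = 12, matching y values: 9, 14 (2 points).
  x = 3: rhs = 8, matching y values: 10, 13 (2 points).
  x = 4: rhs = 22, matching y values: none (0 points).
  x = 5: rhs = 14, matching y values: none (0 points).
  x = 6: rhs = 13, matching y values: 6, 17 (2 points).
  x = 7: rhs = 2, matching y values: 5, 18 (2 points).
  x = 8: rhs = 10, matching y values: none (0 points).
  x = 9: rhs = 20, matching y values: none (0 points).
  x = 10: rhs = 15, matching y values: none (0 points).
  x = 11: rhs = 1, matching y values: 1, 22 (2 points).
  x = 12: rhs = 7, matching y values: none (0 points).
  x = 13: rhs = 16, matching y values: 4, 19 (2 points).
  x = 14: rhs = 11, matching y values: none (0 points).
  x = 15: rhs = 21, matching y values: none (0 points).
  x = 16: rhs = 6, matching y values: 11, 12 (2 points).
  x = 17: rhs = 18, matching y values: 8, 15 (2 points).
  x = 18: rhs = 17, matching y values: none (0 points).
  x = 19: rhs = 9, matching y values: 3, 20 (2 points).
  x = 20: rhs = 0, matching y values: 0 (1 points).
  x = 21: rhs = 19, matching y values: none (0 points).
  x = 22: rhs = 3, matching y values: 7, 16 (2 points).
Total affine count: 23.
Full point count |E(F_23)| = 23 + 1 = 24.
Hasse bound: |24 − (23+1)| = |0| = 0 ≤ 2√23 ≈ 9.5917 ✓.


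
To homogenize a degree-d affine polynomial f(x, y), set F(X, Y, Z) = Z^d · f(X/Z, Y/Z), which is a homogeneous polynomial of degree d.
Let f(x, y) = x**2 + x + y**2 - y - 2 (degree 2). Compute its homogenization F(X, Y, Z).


F(X, Y, Z) = X**2 + X*Z + Y**2 - Y*Z - 2*Z**2

deg(f) = 2.
Substitute x = X/Z, y = Y/Z into f, then multiply by Z^2.
  monomial 1·x^2·y^0 ↦ 1·X^2·Y^0·Z^0.
  monomial 1·x^1·y^0 ↦ 1·X^1·Y^0·Z^1.
  monomial 1·x^0·y^2 ↦ 1·X^0·Y^2·Z^0.
  monomial -1·x^0·y^1 ↦ -1·X^0·Y^1·Z^1.
  monomial -2·x^0·y^0 ↦ -2·X^0·Y^0·Z^2.
Collecting: F(X, Y, Z) = X**2 + X*Z + Y**2 - Y*Z - 2*Z**2.


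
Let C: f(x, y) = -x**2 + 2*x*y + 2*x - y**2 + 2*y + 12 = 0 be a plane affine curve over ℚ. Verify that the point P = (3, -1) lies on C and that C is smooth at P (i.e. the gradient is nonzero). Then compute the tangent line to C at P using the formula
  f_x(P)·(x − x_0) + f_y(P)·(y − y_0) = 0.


Tangent line at P: -6*x + 10*y + 28 = 0.

Step 1: f(3, -1) = 0, so P lies on C.
Step 2: partial derivatives
  f_x(x, y) = -2*x + 2*y + 2, f_y(x, y) = 2*x - 2*y + 2.
  f_x(P) = -6, f_y(P) = 10 (gradient nonzero, so P is smooth).
Step 3: tangent line at P: -6·(x − 3) + 10·(y − -1) = 0.
Expanding: -6*x + 10*y + 28 = 0.


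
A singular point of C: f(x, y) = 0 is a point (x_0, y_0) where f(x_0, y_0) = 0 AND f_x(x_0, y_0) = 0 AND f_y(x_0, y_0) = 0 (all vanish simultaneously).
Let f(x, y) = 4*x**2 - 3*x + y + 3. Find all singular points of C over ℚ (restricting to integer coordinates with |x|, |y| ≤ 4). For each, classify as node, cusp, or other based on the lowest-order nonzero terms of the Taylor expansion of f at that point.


No singular points in the scanned grid; C is smooth there.

Compute partial derivatives:
  f_x = 8*x - 3.
  f_y = 1.
f_y = 1 is a nonzero constant, so f_y never vanishes: no point (x, y) can satisfy f = f_x = f_y = 0. In particular no (x, y) ∈ {−4, ..., 4}² is singular; the curve is smooth.


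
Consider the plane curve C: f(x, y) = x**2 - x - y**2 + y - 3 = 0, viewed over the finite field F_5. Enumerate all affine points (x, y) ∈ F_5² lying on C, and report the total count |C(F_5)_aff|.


Affine F_5-points: {(0, 2), (0, 4), (1, 2), (1, 4)}; count = 4.

For each of the 25 pairs (x, y) ∈ F_5², evaluate f(x, y) mod 5. Record the zeros.
  x = 0: [0↦2, 1↦2, 2↦0, 3↦1, 4↦0]  zeros at y ∈ {2, 4}
  x = 1: [0↦2, 1↦2, 2↦0, 3↦1, 4↦0]  zeros at y ∈ {2, 4}
  x = 2: [0↦4, 1↦4, 2↦2, 3↦3, 4↦2]  zeros at y ∈ ∅
  x = 3: [0↦3, 1↦3, 2↦1, 3↦2, 4↦1]  zeros at y ∈ ∅
  x = 4: [0↦4, 1↦4, 2↦2, 3↦3, 4↦2]  zeros at y ∈ ∅
Collecting zeros: affine points = {(0, 2), (0, 4), (1, 2), (1, 4)}.
Total count |C(F_5)_aff| = 4.


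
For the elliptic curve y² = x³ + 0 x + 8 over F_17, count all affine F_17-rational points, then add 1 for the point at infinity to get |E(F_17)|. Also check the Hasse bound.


Affine points = {(0, 5), (0, 12), (1, 3), (1, 14), (2, 4), (2, 13), (3, 1), (3, 16), (4, 2), (4, 15), (11, 8), (11, 9), (12, 6), (12, 11), (14, 7), (14, 10), (15, 0)}; affine count = 17; |E(F_17)| = 18.

Discriminant check: Δ ∝ 4a³ + 27b² = 4·0³ + 27·8² = 4·0 + 27·64 ≡ 11 (mod 17). Nonzero ⇒ E is nonsingular.
For each x ∈ F_17, compute rhs = x³ + 0·x + 8 mod 17, then count y ∈ F_17 with y² ≡ rhs.
  x = 0: rhs = 8, matching y values: 5, 12 (2 points).
  x = 1: rhs = 9, matching y values: 3, 14 (2 points).
  x = 2: rhs = 16, matching y values: 4, 13 (2 points).
  x = 3: rhs = 1, matching y values: 1, 16 (2 points).
  x = 4: rhs = 4, matching y values: 2, 15 (2 points).
  x = 5: rhs = 14, matching y values: none (0 points).
  x = 6: rhs = 3, matching y values: none (0 points).
  x = 7: rhs = 11, matching y values: none (0 points).
  x = 8: rhs = 10, matching y values: none (0 points).
  x = 9: rhs = 6, matching y values: none (0 points).
  x = 10: rhs = 5, matching y values: none (0 points).
  x = 11: rhs = 13, matching y values: 8, 9 (2 points).
  x = 12: rhs = 2, matching y values: 6, 11 (2 points).
  x = 13: rhs = 12, matching y values: none (0 points).
  x = 14: rhs = 15, matching y values: 7, 10 (2 points).
  x = 15: rhs = 0, matching y values: 0 (1 points).
  x = 16: rhs = 7, matching y values: none (0 points).
Total affine count: 17.
Full point count |E(F_17)| = 17 + 1 = 18.
Hasse bound: |18 − (17+1)| = |0| = 0 ≤ 2√17 ≈ 8.2462 ✓.


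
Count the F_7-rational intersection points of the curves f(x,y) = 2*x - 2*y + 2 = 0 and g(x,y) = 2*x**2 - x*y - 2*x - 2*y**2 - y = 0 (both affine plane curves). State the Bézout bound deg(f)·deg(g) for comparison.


Common zeros: ∅; count = 0; Bézout bound = 2.

deg(f) = 1, deg(g) = 2, so Bézout bound = 2.
Scan x ∈ F_7. For each x, list the y ∈ F_7 with f(x, y) ≡ 0 and those with g(x, y) ≡ 0 (mod 7); the common zeros in that column are the intersection.
  x = 0: f ≡ 0 at y ∈ {1}; g ≡ 0 at y ∈ {0, 3}; common: ∅.
  x = 1: f ≡ 0 at y ∈ {2}; g ≡ 0 at y ∈ {0, 6}; common: ∅.
  x = 2: f ≡ 0 at y ∈ {3}; g ≡ 0 at y ∈ ∅; common: ∅.
  x = 3: f ≡ 0 at y ∈ {4}; g ≡ 0 at y ∈ {6}; common: ∅.
  x = 4: f ≡ 0 at y ∈ {5}; g ≡ 0 at y ∈ {4}; common: ∅.
  x = 5: f ≡ 0 at y ∈ {6}; g ≡ 0 at y ∈ ∅; common: ∅.
  x = 6: f ≡ 0 at y ∈ {0}; g ≡ 0 at y ∈ {3, 4}; common: ∅.
Collecting: common zeros = ∅, so the count is 0.
Comparison with the Bézout bound: 0 ≤ 2 = deg(f)·deg(g), as expected for curves with no common component (the affine F_7-count falls short of the bound because intersections may lie at infinity, over extension fields, or carry multiplicity).


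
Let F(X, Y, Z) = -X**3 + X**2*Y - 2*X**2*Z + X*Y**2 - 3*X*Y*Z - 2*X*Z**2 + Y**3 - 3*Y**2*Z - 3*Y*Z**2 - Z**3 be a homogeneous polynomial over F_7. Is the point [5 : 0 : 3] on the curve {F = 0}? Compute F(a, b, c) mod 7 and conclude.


F(5,0,3) ≡ 0 (mod 7); P is on the curve.

Evaluate F(5, 0, 3) term-by-term (mod 7).
  -X**3 ↦ -1·125·1·1 = -125
  X**2*Y ↦ 1·25·0·1 = 0
  -2*X**2*Z ↦ -2·25·1·3 = -150
  X*Y**2 ↦ 1·5·0·1 = 0
  -3*X*Y*Z ↦ -3·5·0·3 = 0
  -2*X*Z**2 ↦ -2·5·1·9 = -90
  Y**3 ↦ 1·1·0·1 = 0
  -3*Y**2*Z ↦ -3·1·0·3 = 0
  -3*Y*Z**2 ↦ -3·1·0·9 = 0
  -Z**3 ↦ -1·1·1·27 = -27
Sum: F(5, 0, 3) = (-125) + (0) + (-150) + (0) + (0) + (-90) + (0) + (0) + (0) + (-27) = -392.
Reducing mod 7: -392 ≡ 0 (mod 7).
Since F(a, b, c) ≡ 0 (mod 7), P lies on the curve.


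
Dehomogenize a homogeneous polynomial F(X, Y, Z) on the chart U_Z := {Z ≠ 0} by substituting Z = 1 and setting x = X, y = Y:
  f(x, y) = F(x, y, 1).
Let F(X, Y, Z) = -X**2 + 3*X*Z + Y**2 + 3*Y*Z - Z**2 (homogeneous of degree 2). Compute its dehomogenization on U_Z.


f(x, y) = -x**2 + 3*x + y**2 + 3*y - 1

On U_Z we set Z = 1. Each monomial c·X^i·Y^j·Z^k in F becomes c·x^i·y^j·1^k = c·x^i·y^j.
Substituting Z = 1: F(X, Y, 1) = -x**2 + 3*x + y**2 + 3*y - 1.
Note: deg(f) ≤ deg(F) = 2; strict inequality happens when F is divisible by Z (lost terms).


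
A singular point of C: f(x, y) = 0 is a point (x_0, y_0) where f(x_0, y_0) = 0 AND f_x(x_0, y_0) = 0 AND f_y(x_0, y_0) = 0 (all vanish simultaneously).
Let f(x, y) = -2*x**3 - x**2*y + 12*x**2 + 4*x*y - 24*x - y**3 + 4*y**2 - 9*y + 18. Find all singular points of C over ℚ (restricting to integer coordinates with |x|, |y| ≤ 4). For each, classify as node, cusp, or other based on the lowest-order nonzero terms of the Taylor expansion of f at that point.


Singular points: {(2, 1)}; classification: node.

Compute partial derivatives:
  f_x = -6*x**2 - 2*x*y + 24*x + 4*y - 24.
  f_y = -x**2 + 4*x - 3*y**2 + 8*y - 9.
Scan x_0 ∈ {−4, ..., 4}. For each x_0, f_y(x_0, y) is a polynomial in y; find its integer roots y ∈ {−4, ..., 4}, then test f_x and f at those candidates.
  x = -4: f_y(-4, y) = -3*y**2 + 8*y - 41; no integer root y with |y| ≤ 4.
  x = -3: f_y(-3, y) = -3*y**2 + 8*y - 30; no integer root y with |y| ≤ 4.
  x = -2: f_y(-2, y) = -3*y**2 + 8*y - 21; no integer root y with |y| ≤ 4.
  x = -1: f_y(-1, y) = -3*y**2 + 8*y - 14; no integer root y with |y| ≤ 4.
  x = 0: f_y(0, y) = -3*y**2 + 8*y - 9; no integer root y with |y| ≤ 4.
  x = 1: f_y(1, y) = -3*y**2 + 8*y - 6; no integer root y with |y| ≤ 4.
  x = 2: f_y(2, y) = -3*y**2 + 8*y - 5; vanishes at y ∈ {1}. (2, 1): f_x = 0, f = 0 — SINGULAR.
  x = 3: f_y(3, y) = -3*y**2 + 8*y - 6; no integer root y with |y| ≤ 4.
  x = 4: f_y(4, y) = -3*y**2 + 8*y - 9; no integer root y with |y| ≤ 4.
Only singular point on the grid: (2, 1).
Classify: substitute x = 2 + u, y = 1 + v and expand: f = -2*u**3 - u**2*v - u**2 - v**3 + v**2.
No constant or linear terms (consistent with a singular point). Quadratic part: -u**2 + v**2. Cubic part: -2*u**3 - u**2*v - v**3.
The quadratic part v**2 - u**2 = (v − u)(v + u) splits into two distinct linear factors, so there are two distinct tangent lines y − 1 = ±(x − 2) — this is a node (ordinary double point).
Classification: node.


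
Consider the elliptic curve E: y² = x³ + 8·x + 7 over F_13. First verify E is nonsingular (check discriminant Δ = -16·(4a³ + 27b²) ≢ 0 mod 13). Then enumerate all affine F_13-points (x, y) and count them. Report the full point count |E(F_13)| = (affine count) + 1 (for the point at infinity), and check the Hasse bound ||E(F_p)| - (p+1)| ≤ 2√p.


Affine points = {(1, 4), (1, 9), (4, 5), (4, 8), (5, 4), (5, 9), (7, 4), (7, 9), (11, 3), (11, 10)}; affine count = 10; |E(F_13)| = 11.

Discriminant check: Δ ∝ 4a³ + 27b² = 4·8³ + 27·7² = 4·512 + 27·49 ≡ 4 (mod 13). Nonzero ⇒ E is nonsingular.
For each x ∈ F_13, compute rhs = x³ + 8·x + 7 mod 13, then count y ∈ F_13 with y² ≡ rhs.
  x = 0: rhs = 7, matching y values: none (0 points).
  x = 1: rhs = 3, matching y values: 4, 9 (2 points).
  x = 2: rhs = 5, matching y values: none (0 points).
  x = 3: rhs = 6, matching y values: none (0 points).
  x = 4: rhs = 12, matching y values: 5, 8 (2 points).
  x = 5: rhs = 3, matching y values: 4, 9 (2 points).
  x = 6: rhs = 11, matching y values: none (0 points).
  x = 7: rhs = 3, matching y values: 4, 9 (2 points).
  x = 8: rhs = 11, matching y values: none (0 points).
  x = 9: rhs = 2, matching y values: none (0 points).
  x = 10: rhs = 8, matching y values: none (0 points).
  x = 11: rhs = 9, matching y values: 3, 10 (2 points).
  x = 12: rhs = 11, matching y values: none (0 points).
Total affine count: 10.
Full point count |E(F_13)| = 10 + 1 = 11.
Hasse bound: |11 − (13+1)| = |-3| = 3 ≤ 2√13 ≈ 7.2111 ✓.


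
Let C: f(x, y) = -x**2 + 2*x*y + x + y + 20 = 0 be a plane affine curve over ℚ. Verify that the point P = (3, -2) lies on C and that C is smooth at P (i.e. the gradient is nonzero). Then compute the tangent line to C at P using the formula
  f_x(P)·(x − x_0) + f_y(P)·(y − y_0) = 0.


Tangent line at P: -9*x + 7*y + 41 = 0.

Step 1: f(3, -2) = 0, so P lies on C.
Step 2: partial derivatives
  f_x(x, y) = -2*x + 2*y + 1, f_y(x, y) = 2*x + 1.
  f_x(P) = -9, f_y(P) = 7 (gradient nonzero, so P is smooth).
Step 3: tangent line at P: -9·(x − 3) + 7·(y − -2) = 0.
Expanding: -9*x + 7*y + 41 = 0.


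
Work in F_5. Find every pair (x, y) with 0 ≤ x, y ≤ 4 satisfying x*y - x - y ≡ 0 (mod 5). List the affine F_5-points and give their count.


Affine F_5-points: {(0, 0), (2, 2), (3, 4), (4, 3)}; count = 4.

For each of the 25 pairs (x, y) ∈ F_5², evaluate f(x, y) mod 5. Record the zeros.
  x = 0: [0↦0, 1↦4, 2↦3, 3↦2, 4↦1]  zeros at y ∈ {0}
  x = 1: [0↦4, 1↦4, 2↦4, 3↦4, 4↦4]  zeros at y ∈ ∅
  x = 2: [0↦3, 1↦4, 2↦0, 3↦1, 4↦2]  zeros at y ∈ {2}
  x = 3: [0↦2, 1↦4, 2↦1, 3↦3, 4↦0]  zeros at y ∈ {4}
  x = 4: [0↦1, 1↦4, 2↦2, 3↦0, 4↦3]  zeros at y ∈ {3}
Collecting zeros: affine points = {(0, 0), (2, 2), (3, 4), (4, 3)}.
Total count |C(F_5)_aff| = 4.


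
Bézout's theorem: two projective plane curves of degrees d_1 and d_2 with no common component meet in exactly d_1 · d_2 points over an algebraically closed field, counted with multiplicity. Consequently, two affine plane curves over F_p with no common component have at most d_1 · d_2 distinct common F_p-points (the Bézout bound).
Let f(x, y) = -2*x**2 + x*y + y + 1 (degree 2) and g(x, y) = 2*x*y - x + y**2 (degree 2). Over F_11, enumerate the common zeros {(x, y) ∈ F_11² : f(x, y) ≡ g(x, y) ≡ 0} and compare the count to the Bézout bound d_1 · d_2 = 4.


Common zeros: {(3, 7), (4, 4)}; count = 2; Bézout bound = 4.

deg(f) = 2, deg(g) = 2, so Bézout bound = 4.
Scan x ∈ F_11. For each x, list the y ∈ F_11 with f(x, y) ≡ 0 and those with g(x, y) ≡ 0 (mod 11); the common zeros in that column are the intersection.
  x = 0: f ≡ 0 at y ∈ {10}; g ≡ 0 at y ∈ {0}; common: ∅.
  x = 1: f ≡ 0 at y ∈ {6}; g ≡ 0 at y ∈ ∅; common: ∅.
  x = 2: f ≡ 0 at y ∈ {6}; g ≡ 0 at y ∈ ∅; common: ∅.
  x = 3: f ≡ 0 at y ∈ {7}; g ≡ 0 at y ∈ {7, 9}; common: {7}.
  x = 4: f ≡ 0 at y ∈ {4}; g ≡ 0 at y ∈ {4, 10}; common: {4}.
  x = 5: f ≡ 0 at y ∈ {10}; g ≡ 0 at y ∈ ∅; common: ∅.
  x = 6: f ≡ 0 at y ∈ {7}; g ≡ 0 at y ∈ {2, 8}; common: ∅.
  x = 7: f ≡ 0 at y ∈ {8}; g ≡ 0 at y ∈ {3, 5}; common: ∅.
  x = 8: f ≡ 0 at y ∈ {8}; g ≡ 0 at y ∈ ∅; common: ∅.
  x = 9: f ≡ 0 at y ∈ {4}; g ≡ 0 at y ∈ ∅; common: ∅.
  x = 10: f ≡ 0 at y ∈ ∅; g ≡ 0 at y ∈ {1}; common: ∅.
Collecting: common zeros = {(3, 7), (4, 4)}, so the count is 2.
Comparison with the Bézout bound: 2 ≤ 4 = deg(f)·deg(g), as expected for curves with no common component (the affine F_11-count falls short of the bound because intersections may lie at infinity, over extension fields, or carry multiplicity).


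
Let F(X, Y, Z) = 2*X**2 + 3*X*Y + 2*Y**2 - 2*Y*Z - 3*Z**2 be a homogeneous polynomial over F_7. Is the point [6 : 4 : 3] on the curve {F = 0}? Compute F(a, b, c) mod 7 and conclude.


F(6,4,3) ≡ 6 (mod 7); P is NOT on the curve.

Evaluate F(6, 4, 3) term-by-term (mod 7).
  2*X**2 ↦ 2·36·1·1 = 72
  3*X*Y ↦ 3·6·4·1 = 72
  2*Y**2 ↦ 2·1·16·1 = 32
  -2*Y*Z ↦ -2·1·4·3 = -24
  -3*Z**2 ↦ -3·1·1·9 = -27
Sum: F(6, 4, 3) = (72) + (72) + (32) + (-24) + (-27) = 125.
Reducing mod 7: 125 ≡ 6 (mod 7).
Since F(a, b, c) ≡ 6 ≠ 0 (mod 7), P does NOT lie on the curve.


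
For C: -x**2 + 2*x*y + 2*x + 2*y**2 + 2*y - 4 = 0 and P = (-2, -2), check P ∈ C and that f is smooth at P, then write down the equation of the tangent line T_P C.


Tangent line at P: 2*x - 10*y - 16 = 0.

Step 1: f(-2, -2) = 0, so P lies on C.
Step 2: partial derivatives
  f_x(x, y) = -2*x + 2*y + 2, f_y(x, y) = 2*x + 4*y + 2.
  f_x(P) = 2, f_y(P) = -10 (gradient nonzero, so P is smooth).
Step 3: tangent line at P: 2·(x − -2) + -10·(y − -2) = 0.
Expanding: 2*x - 10*y - 16 = 0.


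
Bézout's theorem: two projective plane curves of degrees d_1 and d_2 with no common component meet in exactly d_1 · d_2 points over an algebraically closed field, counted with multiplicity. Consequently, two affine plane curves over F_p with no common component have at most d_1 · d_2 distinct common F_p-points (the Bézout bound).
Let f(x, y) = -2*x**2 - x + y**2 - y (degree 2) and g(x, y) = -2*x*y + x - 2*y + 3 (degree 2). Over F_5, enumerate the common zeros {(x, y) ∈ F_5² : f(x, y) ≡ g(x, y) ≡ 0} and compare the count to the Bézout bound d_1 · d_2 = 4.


Common zeros: {(2, 0)}; count = 1; Bézout bound = 4.

deg(f) = 2, deg(g) = 2, so Bézout bound = 4.
Scan x ∈ F_5. For each x, list the y ∈ F_5 with f(x, y) ≡ 0 and those with g(x, y) ≡ 0 (mod 5); the common zeros in that column are the intersection.
  x = 0: f ≡ 0 at y ∈ {0, 1}; g ≡ 0 at y ∈ {4}; common: ∅.
  x = 1: f ≡ 0 at y ∈ ∅; g ≡ 0 at y ∈ {1}; common: ∅.
  x = 2: f ≡ 0 at y ∈ {0, 1}; g ≡ 0 at y ∈ {0}; common: {0}.
  x = 3: f ≡ 0 at y ∈ {3}; g ≡ 0 at y ∈ {2}; common: ∅.
  x = 4: f ≡ 0 at y ∈ {3}; g ≡ 0 at y ∈ ∅; common: ∅.
Collecting: common zeros = {(2, 0)}, so the count is 1.
Comparison with the Bézout bound: 1 ≤ 4 = deg(f)·deg(g), as expected for curves with no common component (the affine F_5-count falls short of the bound because intersections may lie at infinity, over extension fields, or carry multiplicity).


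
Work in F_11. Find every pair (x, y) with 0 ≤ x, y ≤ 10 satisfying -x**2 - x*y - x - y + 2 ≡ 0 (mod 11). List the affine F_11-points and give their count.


Affine F_11-points: {(0, 2), (1, 0), (2, 6), (3, 3), (4, 3), (5, 10), (6, 10), (7, 7), (8, 2), (9, 0)}; count = 10.

For each of the 121 pairs (x, y) ∈ F_11², evaluate f(x, y) mod 11. Record the zeros.
  x = 0: [0↦2, 1↦1, 2↦0, 3↦10, 4↦9, 5↦8, 6↦7, 7↦6, 8↦5, 9↦4, 10↦3]  zeros at y ∈ {2}
  x = 1: [0↦0, 1↦9, 2↦7, 3↦5, 4↦3, 5↦1, 6↦10, 7↦8, 8↦6, 9↦4, 10↦2]  zeros at y ∈ {0}
  x = 2: [0↦7, 1↦4, 2↦1, 3↦9, 4↦6, 5↦3, 6↦0, 7↦8, 8↦5, 9↦2, 10↦10]  zeros at y ∈ {6}
  x = 3: [0↦1, 1↦8, 2↦4, 3↦0, 4↦7, 5↦3, 6↦10, 7↦6, 8↦2, 9↦9, 10↦5]  zeros at y ∈ {3}
  x = 4: [0↦4, 1↦10, 2↦5, 3↦0, 4↦6, 5↦1, 6↦7, 7↦2, 8↦8, 9↦3, 10↦9]  zeros at y ∈ {3}
  x = 5: [0↦5, 1↦10, 2↦4, 3↦9, 4↦3, 5↦8, 6↦2, 7↦7, 8↦1, 9↦6, 10↦0]  zeros at y ∈ {10}
  x = 6: [0↦4, 1↦8, 2↦1, 3↦5, 4↦9, 5↦2, 6↦6, 7↦10, 8↦3, 9↦7, 10↦0]  zeros at y ∈ {10}
  x = 7: [0↦1, 1↦4, 2↦7, 3↦10, 4↦2, 5↦5, 6↦8, 7↦0, 8↦3, 9↦6, 10↦9]  zeros at y ∈ {7}
  x = 8: [0↦7, 1↦9, 2↦0, 3↦2, 4↦4, 5↦6, 6↦8, 7↦10, 8↦1, 9↦3, 10↦5]  zeros at y ∈ {2}
  x = 9: [0↦0, 1↦1, 2↦2, 3↦3, 4↦4, 5↦5, 6↦6, 7↦7, 8↦8, 9↦9, 10↦10]  zeros at y ∈ {0}
  x = 10: [0↦2, 1↦2, 2↦2, 3↦2, 4↦2, 5↦2, 6↦2, 7↦2, 8↦2, 9↦2, 10↦2]  zeros at y ∈ ∅
Collecting zeros: affine points = {(0, 2), (1, 0), (2, 6), (3, 3), (4, 3), (5, 10), (6, 10), (7, 7), (8, 2), (9, 0)}.
Total count |C(F_11)_aff| = 10.


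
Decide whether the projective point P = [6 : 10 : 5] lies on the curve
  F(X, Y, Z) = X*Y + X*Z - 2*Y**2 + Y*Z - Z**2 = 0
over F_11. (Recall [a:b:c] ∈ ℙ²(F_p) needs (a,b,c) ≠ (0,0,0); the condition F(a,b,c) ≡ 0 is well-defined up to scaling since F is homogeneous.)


F(6,10,5) ≡ 3 (mod 11); P is NOT on the curve.

Evaluate F(6, 10, 5) term-by-term (mod 11).
  X*Y ↦ 1·6·10·1 = 60
  X*Z ↦ 1·6·1·5 = 30
  -2*Y**2 ↦ -2·1·100·1 = -200
  Y*Z ↦ 1·1·10·5 = 50
  -Z**2 ↦ -1·1·1·25 = -25
Sum: F(6, 10, 5) = (60) + (30) + (-200) + (50) + (-25) = -85.
Reducing mod 11: -85 ≡ 3 (mod 11).
Since F(a, b, c) ≡ 3 ≠ 0 (mod 11), P does NOT lie on the curve.


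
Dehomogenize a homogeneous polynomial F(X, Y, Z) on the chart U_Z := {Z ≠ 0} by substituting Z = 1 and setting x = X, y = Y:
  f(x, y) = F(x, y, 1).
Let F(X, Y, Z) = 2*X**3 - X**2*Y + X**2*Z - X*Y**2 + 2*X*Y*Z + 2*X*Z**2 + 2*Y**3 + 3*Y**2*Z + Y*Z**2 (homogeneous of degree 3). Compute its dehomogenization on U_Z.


f(x, y) = 2*x**3 - x**2*y + x**2 - x*y**2 + 2*x*y + 2*x + 2*y**3 + 3*y**2 + y

On U_Z we set Z = 1. Each monomial c·X^i·Y^j·Z^k in F becomes c·x^i·y^j·1^k = c·x^i·y^j.
Substituting Z = 1: F(X, Y, 1) = 2*x**3 - x**2*y + x**2 - x*y**2 + 2*x*y + 2*x + 2*y**3 + 3*y**2 + y.
Note: deg(f) ≤ deg(F) = 3; strict inequality happens when F is divisible by Z (lost terms).


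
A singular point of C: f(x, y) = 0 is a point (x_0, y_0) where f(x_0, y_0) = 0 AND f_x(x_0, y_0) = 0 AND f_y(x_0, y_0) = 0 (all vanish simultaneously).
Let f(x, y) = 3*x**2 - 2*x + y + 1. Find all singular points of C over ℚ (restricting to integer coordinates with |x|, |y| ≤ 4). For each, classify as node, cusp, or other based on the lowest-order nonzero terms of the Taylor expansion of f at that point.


No singular points in the scanned grid; C is smooth there.

Compute partial derivatives:
  f_x = 6*x - 2.
  f_y = 1.
f_y = 1 is a nonzero constant, so f_y never vanishes: no point (x, y) can satisfy f = f_x = f_y = 0. In particular no (x, y) ∈ {−4, ..., 4}² is singular; the curve is smooth.


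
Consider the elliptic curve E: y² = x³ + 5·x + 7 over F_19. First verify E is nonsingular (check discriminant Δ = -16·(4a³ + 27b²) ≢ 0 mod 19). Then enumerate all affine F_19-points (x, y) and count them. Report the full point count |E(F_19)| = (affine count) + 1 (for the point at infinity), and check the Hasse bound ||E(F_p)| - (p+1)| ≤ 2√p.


Affine points = {(0, 8), (0, 11), (2, 5), (2, 14), (3, 7), (3, 12), (5, 9), (5, 10), (6, 5), (6, 14), (7, 9), (7, 10), (11, 5), (11, 14), (12, 3), (12, 16), (14, 3), (14, 16), (18, 1), (18, 18)}; affine count = 20; |E(F_19)| = 21.

Discriminant check: Δ ∝ 4a³ + 27b² = 4·5³ + 27·7² = 4·125 + 27·49 ≡ 18 (mod 19). Nonzero ⇒ E is nonsingular.
For each x ∈ F_19, compute rhs = x³ + 5·x + 7 mod 19, then count y ∈ F_19 with y² ≡ rhs.
  x = 0: rhs = 7, matching y values: 8, 11 (2 points).
  x = 1: rhs = 13, matching y values: none (0 points).
  x = 2: rhs = 6, matching y values: 5, 14 (2 points).
  x = 3: rhs = 11, matching y values: 7, 12 (2 points).
  x = 4: rhs = 15, matching y values: none (0 points).
  x = 5: rhs = 5, matching y values: 9, 10 (2 points).
  x = 6: rhs = 6, matching y values: 5, 14 (2 points).
  x = 7: rhs = 5, matching y values: 9, 10 (2 points).
  x = 8: rhs = 8, matching y values: none (0 points).
  x = 9: rhs = 2, matching y values: none (0 points).
  x = 10: rhs = 12, matching y values: none (0 points).
  x = 11: rhs = 6, matching y values: 5, 14 (2 points).
  x = 12: rhs = 9, matching y values: 3, 16 (2 points).
  x = 13: rhs = 8, matching y values: none (0 points).
  x = 14: rhs = 9, matching y values: 3, 16 (2 points).
  x = 15: rhs = 18, matching y values: none (0 points).
  x = 16: rhs = 3, matching y values: none (0 points).
  x = 17: rhs = 8, matching y values: none (0 points).
  x = 18: rhs = 1, matching y values: 1, 18 (2 points).
Total affine count: 20.
Full point count |E(F_19)| = 20 + 1 = 21.
Hasse bound: |21 − (19+1)| = |1| = 1 ≤ 2√19 ≈ 8.7178 ✓.
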